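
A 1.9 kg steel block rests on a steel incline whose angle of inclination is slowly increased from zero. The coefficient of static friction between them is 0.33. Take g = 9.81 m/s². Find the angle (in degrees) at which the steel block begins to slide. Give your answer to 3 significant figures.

18.3°

At the threshold of sliding, static friction is at its maximum μ_s N and exactly balances the weight component along the incline: mg sin θ = μ_s mg cos θ.
Hence tan θ = μ_s = 0.33, so θ = arctan(0.33) = 18.2629°.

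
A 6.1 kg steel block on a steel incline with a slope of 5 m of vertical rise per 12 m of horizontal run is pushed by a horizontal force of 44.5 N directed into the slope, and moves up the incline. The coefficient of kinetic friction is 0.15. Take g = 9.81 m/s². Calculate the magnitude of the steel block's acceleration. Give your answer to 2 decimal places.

The horizontal push has components F cos 22.62° = 44.5 × 0.9231 = 41.078 N up the incline and F sin 22.62° = 44.5 × 0.3846 = 17.115 N pressing into the surface.
The normal force is therefore N = mg cos 22.62° + F sin 22.62° = 55.239 + 17.115 = 72.354 N, and kinetic friction down the slope is μN = 0.15 × 72.354 = 10.853 N.
Along the incline: F cos 22.62° − mg sin 22.62° − μN = ma, so 41.078 − 23.015 − 10.853 = 6.1 a, giving a = 1.1820 m/s².

1.18 m/s²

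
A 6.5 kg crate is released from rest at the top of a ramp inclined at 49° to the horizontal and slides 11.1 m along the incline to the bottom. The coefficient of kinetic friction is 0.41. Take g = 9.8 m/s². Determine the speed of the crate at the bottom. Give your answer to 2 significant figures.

10 m/s

The weight component along the incline is mg sin 49° = 48.075 N and the normal force is N = mg cos 49° = 41.791 N.
Friction up the slope is f = μN = 0.41 × 41.791 = 17.134 N, so the net downslope force is 48.075 − 17.134 = 30.941 N and a = 30.941 / 6.5 = 4.7602 m/s².
Starting from rest over a distance of 11.1 m, v² = 2aL = 2 × 4.7602 × 11.1 = 105.6764, so v = 10.2799 m/s.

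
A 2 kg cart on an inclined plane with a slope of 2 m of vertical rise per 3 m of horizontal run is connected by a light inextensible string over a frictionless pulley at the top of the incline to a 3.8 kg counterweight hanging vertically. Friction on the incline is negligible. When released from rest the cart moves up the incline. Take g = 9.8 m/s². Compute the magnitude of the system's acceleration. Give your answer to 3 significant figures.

For the cart on the incline: the weight component along the slope is m₁g sin 33.69° = 2 × 9.8 × 0.5547 = 10.872 N and the normal force is N = m₁g cos 33.69° = 16.308 N.
Newton's second law for the cart (up-slope positive): T − 10.872 = 2 a. For the hanging counterweight (downward positive): 3.8 × 9.8 − T = 3.8 a.
Adding the two equations eliminates T: 26.368 = 5.8 a, so a = 4.5462 m/s².

4.55 m/s²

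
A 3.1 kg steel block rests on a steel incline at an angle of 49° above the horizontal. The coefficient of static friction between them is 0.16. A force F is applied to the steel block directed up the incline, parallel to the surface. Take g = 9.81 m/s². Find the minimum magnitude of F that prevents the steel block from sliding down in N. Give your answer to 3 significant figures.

The normal force is N = mg cos 49° = 19.951 N. With F at its minimum the steel block is on the verge of sliding down, so static friction is at its maximum μ_s N = 0.16 × 19.951 = 3.192 N and acts up the slope.
Equilibrium along the incline: F + μ_s N = mg sin 49°, so F = 22.951 − 3.192 = 19.759 N.

19.8 N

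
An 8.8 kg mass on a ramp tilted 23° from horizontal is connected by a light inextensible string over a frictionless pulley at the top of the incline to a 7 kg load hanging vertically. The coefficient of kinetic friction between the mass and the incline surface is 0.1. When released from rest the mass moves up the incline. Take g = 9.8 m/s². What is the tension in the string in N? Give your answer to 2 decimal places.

For the mass on the incline: the weight component along the slope is m₁g sin 23° = 8.8 × 9.8 × 0.3907 = 33.694 N and the normal force is N = m₁g cos 23° = 79.384 N.
Kinetic friction opposes the mass's motion up the incline: f = μN = 0.1 × 79.384 = 7.938 N acting down the slope.
Newton's second law for the mass (up-slope positive): T − 33.694 − 7.938 = 8.8 a. For the hanging load (downward positive): 7 × 9.8 − T = 7 a.
Adding the two equations eliminates T: 26.968 = 15.8 a, so a = 1.7068 m/s².
Then from the hanging load's equation, T = 7 × (9.8 − 1.7068) = 56.652 N.

56.65 N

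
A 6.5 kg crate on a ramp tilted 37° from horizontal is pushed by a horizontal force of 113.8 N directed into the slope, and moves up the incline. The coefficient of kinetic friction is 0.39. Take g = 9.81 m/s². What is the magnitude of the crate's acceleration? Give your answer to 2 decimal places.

The horizontal push has components F cos 37° = 113.8 × 0.7986 = 90.881 N up the incline and F sin 37° = 113.8 × 0.6018 = 68.485 N pressing into the surface.
The normal force is therefore N = mg cos 37° + F sin 37° = 50.923 + 68.485 = 119.408 N, and kinetic friction down the slope is μN = 0.39 × 119.408 = 46.569 N.
Along the incline: F cos 37° − mg sin 37° − μN = ma, so 90.881 − 38.374 − 46.569 = 6.5 a, giving a = 0.9135 m/s².

0.91 m/s²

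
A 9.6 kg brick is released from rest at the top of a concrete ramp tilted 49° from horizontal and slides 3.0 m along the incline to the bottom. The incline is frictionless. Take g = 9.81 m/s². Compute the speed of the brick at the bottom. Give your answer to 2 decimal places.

The weight component along the incline is mg sin 49° = 71.076 N and the normal force is N = mg cos 49° = 61.785 N.
With no friction, a = g sin 49° = 7.4037 m/s².
Starting from rest over a distance of 3.0 m, v² = 2aL = 2 × 7.4037 × 3.0 = 44.4222, so v = 6.6650 m/s.

6.66 m/s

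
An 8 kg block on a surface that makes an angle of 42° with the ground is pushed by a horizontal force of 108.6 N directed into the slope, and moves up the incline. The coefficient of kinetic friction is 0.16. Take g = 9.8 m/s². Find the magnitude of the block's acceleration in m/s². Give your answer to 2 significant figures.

0.91 m/s²

The horizontal push has components F cos 42° = 108.6 × 0.7431 = 80.701 N up the incline and F sin 42° = 108.6 × 0.6691 = 72.664 N pressing into the surface.
The normal force is therefore N = mg cos 42° + F sin 42° = 58.259 + 72.664 = 130.923 N, and kinetic friction down the slope is μN = 0.16 × 130.923 = 20.948 N.
Along the incline: F cos 42° − mg sin 42° − μN = ma, so 80.701 − 52.457 − 20.948 = 8 a, giving a = 0.9120 m/s².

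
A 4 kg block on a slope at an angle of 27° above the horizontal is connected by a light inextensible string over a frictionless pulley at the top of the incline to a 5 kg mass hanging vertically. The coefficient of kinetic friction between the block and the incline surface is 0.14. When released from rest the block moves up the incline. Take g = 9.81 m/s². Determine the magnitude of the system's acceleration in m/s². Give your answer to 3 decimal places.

For the block on the incline: the weight component along the slope is m₁g sin 27° = 4 × 9.81 × 0.4540 = 17.815 N and the normal force is N = m₁g cos 27° = 34.963 N.
Kinetic friction opposes the block's motion up the incline: f = μN = 0.14 × 34.963 = 4.895 N acting down the slope.
Newton's second law for the block (up-slope positive): T − 17.815 − 4.895 = 4 a. For the hanging mass (downward positive): 5 × 9.81 − T = 5 a.
Adding the two equations eliminates T: 26.340 = 9 a, so a = 2.9267 m/s².

2.927 m/s²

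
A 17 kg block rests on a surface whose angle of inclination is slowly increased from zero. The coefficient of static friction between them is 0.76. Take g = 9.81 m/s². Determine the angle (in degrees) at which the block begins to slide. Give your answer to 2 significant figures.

37°

At the threshold of sliding, static friction is at its maximum μ_s N and exactly balances the weight component along the incline: mg sin θ = μ_s mg cos θ.
Hence tan θ = μ_s = 0.76, so θ = arctan(0.76) = 37.2348°.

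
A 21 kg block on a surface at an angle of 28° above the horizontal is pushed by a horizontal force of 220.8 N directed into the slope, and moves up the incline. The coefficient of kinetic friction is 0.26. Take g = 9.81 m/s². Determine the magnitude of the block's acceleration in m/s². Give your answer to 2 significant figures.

The horizontal push has components F cos 28° = 220.8 × 0.8829 = 194.944 N up the incline and F sin 28° = 220.8 × 0.4695 = 103.666 N pressing into the surface.
The normal force is therefore N = mg cos 28° + F sin 28° = 181.886 + 103.666 = 285.552 N, and kinetic friction down the slope is μN = 0.26 × 285.552 = 74.244 N.
Along the incline: F cos 28° − mg sin 28° − μN = ma, so 194.944 − 96.722 − 74.244 = 21 a, giving a = 1.1418 m/s².

1.1 m/s²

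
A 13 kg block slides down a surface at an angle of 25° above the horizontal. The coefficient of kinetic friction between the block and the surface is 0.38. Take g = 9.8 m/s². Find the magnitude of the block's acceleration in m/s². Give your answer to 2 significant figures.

0.77 m/s²

Resolving the weight along the incline: the component pulling the block down the slope is mg sin 25° = 13 × 9.8 × 0.4226 = 53.839 N, and the normal force is N = mg cos 25° = 13 × 9.8 × 0.9063 = 115.463 N.
Kinetic friction acts up the slope with magnitude f = μN = 0.38 × 115.463 = 43.876 N.
Net force along the incline is 53.839 − 43.876 = 9.963 N, so a = 9.963 / 13 = 0.7664 m/s².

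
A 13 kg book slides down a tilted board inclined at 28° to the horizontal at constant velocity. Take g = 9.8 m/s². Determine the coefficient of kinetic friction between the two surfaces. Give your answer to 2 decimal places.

At constant velocity the net force along the incline is zero: mg sin 28° = μ mg cos 28°.
So μ = tan 28° = 0.4695 / 0.8829 = 0.5318.

0.53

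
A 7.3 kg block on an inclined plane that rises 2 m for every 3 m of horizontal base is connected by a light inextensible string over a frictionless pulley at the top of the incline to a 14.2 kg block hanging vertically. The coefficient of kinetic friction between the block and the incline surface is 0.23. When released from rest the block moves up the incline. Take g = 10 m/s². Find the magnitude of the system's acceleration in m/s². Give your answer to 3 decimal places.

4.071 m/s²

For the block on the incline: the weight component along the slope is m₁g sin 33.69° = 7.3 × 10 × 0.5547 = 40.493 N and the normal force is N = m₁g cos 33.69° = 60.740 N.
Kinetic friction opposes the block's motion up the incline: f = μN = 0.23 × 60.740 = 13.970 N acting down the slope.
Newton's second law for the block (up-slope positive): T − 40.493 − 13.970 = 7.3 a. For the hanging block (downward positive): 14.2 × 10 − T = 14.2 a.
Adding the two equations eliminates T: 87.537 = 21.5 a, so a = 4.0715 m/s².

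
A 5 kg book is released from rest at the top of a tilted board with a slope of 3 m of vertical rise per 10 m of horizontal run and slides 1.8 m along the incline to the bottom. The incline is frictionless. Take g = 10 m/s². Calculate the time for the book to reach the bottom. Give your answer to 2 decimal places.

The weight component along the incline is mg sin 16.70° = 14.367 N and the normal force is N = mg cos 16.70° = 47.891 N.
With no friction, a = g sin 16.70° = 2.8735 m/s².
Starting from rest, L = ½at², so t = √(2L/a) = √(2 × 1.8 / 2.8735) = 1.1193 s.

1.12 s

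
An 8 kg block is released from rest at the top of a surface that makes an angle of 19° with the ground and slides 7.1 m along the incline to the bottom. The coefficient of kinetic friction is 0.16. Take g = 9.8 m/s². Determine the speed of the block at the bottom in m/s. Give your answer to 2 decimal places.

4.92 m/s

The weight component along the incline is mg sin 19° = 25.525 N and the normal force is N = mg cos 19° = 74.129 N.
Friction up the slope is f = μN = 0.16 × 74.129 = 11.861 N, so the net downslope force is 25.525 − 11.861 = 13.664 N and a = 13.664 / 8 = 1.7080 m/s².
Starting from rest over a distance of 7.1 m, v² = 2aL = 2 × 1.7080 × 7.1 = 24.2536, so v = 4.9248 m/s.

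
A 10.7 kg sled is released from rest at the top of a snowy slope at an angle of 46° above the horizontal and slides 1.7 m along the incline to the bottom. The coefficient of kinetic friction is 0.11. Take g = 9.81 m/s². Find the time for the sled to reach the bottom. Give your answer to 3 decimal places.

The weight component along the incline is mg sin 46° = 75.507 N and the normal force is N = mg cos 46° = 72.916 N.
Friction up the slope is f = μN = 0.11 × 72.916 = 8.021 N, so the net downslope force is 75.507 − 8.021 = 67.486 N and a = 67.486 / 10.7 = 6.3071 m/s².
Starting from rest, L = ½at², so t = √(2L/a) = √(2 × 1.7 / 6.3071) = 0.7342 s.

0.734 s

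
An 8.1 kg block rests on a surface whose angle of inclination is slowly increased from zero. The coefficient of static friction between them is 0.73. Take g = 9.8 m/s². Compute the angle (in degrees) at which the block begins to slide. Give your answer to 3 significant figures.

At the threshold of sliding, static friction is at its maximum μ_s N and exactly balances the weight component along the incline: mg sin θ = μ_s mg cos θ.
Hence tan θ = μ_s = 0.73, so θ = arctan(0.73) = 36.1294°.

36.1°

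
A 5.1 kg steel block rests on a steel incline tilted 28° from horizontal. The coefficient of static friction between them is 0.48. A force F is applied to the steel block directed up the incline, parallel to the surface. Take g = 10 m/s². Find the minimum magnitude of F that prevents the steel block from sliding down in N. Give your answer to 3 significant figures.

2.33 N

The normal force is N = mg cos 28° = 45.030 N. With F at its minimum the steel block is on the verge of sliding down, so static friction is at its maximum μ_s N = 0.48 × 45.030 = 21.614 N and acts up the slope.
Equilibrium along the incline: F + μ_s N = mg sin 28°, so F = 23.943 − 21.614 = 2.329 N.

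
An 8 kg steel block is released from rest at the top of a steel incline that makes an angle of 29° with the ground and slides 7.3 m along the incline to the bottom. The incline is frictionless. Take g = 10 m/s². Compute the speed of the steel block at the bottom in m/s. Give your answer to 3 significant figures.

8.41 m/s

The weight component along the incline is mg sin 29° = 38.785 N and the normal force is N = mg cos 29° = 69.970 N.
With no friction, a = g sin 29° = 4.8481 m/s².
Starting from rest over a distance of 7.3 m, v² = 2aL = 2 × 4.8481 × 7.3 = 70.7823, so v = 8.4132 m/s.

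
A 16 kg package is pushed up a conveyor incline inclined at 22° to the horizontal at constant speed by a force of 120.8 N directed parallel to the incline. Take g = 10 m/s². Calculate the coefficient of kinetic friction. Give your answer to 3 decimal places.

0.410

At constant speed ΣF = 0 along the incline. The applied 120.8 N acts up the slope; the weight component mg sin 22° = 59.937 N and kinetic friction μN both act down the slope.
So 120.8 = 59.937 + μ × 148.349, giving μ = (120.8 − 59.937) / 148.349 = 0.4103.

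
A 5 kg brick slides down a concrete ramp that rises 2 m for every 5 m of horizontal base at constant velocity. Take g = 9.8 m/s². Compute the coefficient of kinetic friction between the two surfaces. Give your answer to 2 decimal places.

At constant velocity the net force along the incline is zero: mg sin 21.80° = μ mg cos 21.80°.
So μ = tan 21.80° = 0.3714 / 0.9285 = 0.4000.

0.40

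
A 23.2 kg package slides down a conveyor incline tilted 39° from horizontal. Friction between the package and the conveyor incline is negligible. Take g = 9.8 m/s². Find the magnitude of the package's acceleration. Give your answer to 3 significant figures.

Resolving the weight along the incline: the component pulling the package down the slope is mg sin 39° = 23.2 × 9.8 × 0.6293 = 143.078 N, and the normal force is N = mg cos 39° = 23.2 × 9.8 × 0.7771 = 176.681 N.
With no friction the net force along the incline is 143.078 N, so a = g sin 39° = 143.078 / 23.2 = 6.1672 m/s².

6.17 m/s²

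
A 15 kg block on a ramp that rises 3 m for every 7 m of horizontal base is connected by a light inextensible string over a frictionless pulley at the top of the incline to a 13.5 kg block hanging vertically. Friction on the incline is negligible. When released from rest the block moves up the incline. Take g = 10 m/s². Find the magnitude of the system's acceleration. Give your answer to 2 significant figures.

2.7 m/s²

For the block on the incline: the weight component along the slope is m₁g sin 23.20° = 15 × 10 × 0.3939 = 59.085 N and the normal force is N = m₁g cos 23.20° = 137.872 N.
Newton's second law for the block (up-slope positive): T − 59.085 = 15 a. For the hanging block (downward positive): 13.5 × 10 − T = 13.5 a.
Adding the two equations eliminates T: 75.915 = 28.5 a, so a = 2.6637 m/s².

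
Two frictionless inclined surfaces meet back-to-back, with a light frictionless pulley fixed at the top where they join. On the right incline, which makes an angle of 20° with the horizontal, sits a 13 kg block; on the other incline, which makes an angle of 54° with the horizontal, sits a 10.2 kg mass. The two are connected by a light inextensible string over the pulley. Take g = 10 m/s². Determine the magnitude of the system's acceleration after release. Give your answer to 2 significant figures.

1.6 m/s²

Resolve each weight along its own incline: the 13 kg mass has component 13 × 10 × sin 20° = 44.463 N down its slope, and the 10.2 kg mass has 10.2 × 10 × sin 54° = 82.520 N down its slope.
The 10.2 kg side's 82.520 N exceeds the other side's 44.463 N, so that mass slides down and the 13 kg mass slides up. Taking that direction as positive, Newton's second law for the whole system gives 82.520 − 44.463 = (13 + 10.2) a, so a = 38.057 / 23.2 = 1.6404 m/s².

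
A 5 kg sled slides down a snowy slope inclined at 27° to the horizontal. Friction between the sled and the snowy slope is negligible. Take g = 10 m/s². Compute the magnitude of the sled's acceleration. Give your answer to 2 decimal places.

4.54 m/s²

Resolving the weight along the incline: the component pulling the sled down the slope is mg sin 27° = 5 × 10 × 0.4540 = 22.700 N, and the normal force is N = mg cos 27° = 5 × 10 × 0.8910 = 44.550 N.
With no friction the net force along the incline is 22.700 N, so a = g sin 27° = 22.700 / 5 = 4.5400 m/s².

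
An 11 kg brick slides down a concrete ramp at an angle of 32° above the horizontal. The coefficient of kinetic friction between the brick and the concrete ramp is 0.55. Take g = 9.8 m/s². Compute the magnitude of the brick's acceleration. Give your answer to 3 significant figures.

Resolving the weight along the incline: the component pulling the brick down the slope is mg sin 32° = 11 × 9.8 × 0.5299 = 57.123 N, and the normal force is N = mg cos 32° = 11 × 9.8 × 0.8480 = 91.414 N.
Kinetic friction acts up the slope with magnitude f = μN = 0.55 × 91.414 = 50.278 N.
Net force along the incline is 57.123 − 50.278 = 6.845 N, so a = 6.845 / 11 = 0.6223 m/s².

0.622 m/s²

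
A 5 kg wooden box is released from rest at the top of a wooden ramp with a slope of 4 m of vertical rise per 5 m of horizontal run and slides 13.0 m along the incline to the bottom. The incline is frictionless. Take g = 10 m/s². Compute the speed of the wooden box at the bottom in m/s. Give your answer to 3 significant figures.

The weight component along the incline is mg sin 38.66° = 31.235 N and the normal force is N = mg cos 38.66° = 39.043 N.
With no friction, a = g sin 38.66° = 6.2470 m/s².
Starting from rest over a distance of 13.0 m, v² = 2aL = 2 × 6.2470 × 13.0 = 162.4220, so v = 12.7445 m/s.

12.7 m/s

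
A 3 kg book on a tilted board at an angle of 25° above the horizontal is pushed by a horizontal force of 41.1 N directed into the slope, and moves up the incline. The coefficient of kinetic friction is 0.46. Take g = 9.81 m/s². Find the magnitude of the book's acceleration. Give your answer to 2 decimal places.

1.52 m/s²

The horizontal push has components F cos 25° = 41.1 × 0.9063 = 37.249 N up the incline and F sin 25° = 41.1 × 0.4226 = 17.369 N pressing into the surface.
The normal force is therefore N = mg cos 25° + F sin 25° = 26.672 + 17.369 = 44.041 N, and kinetic friction down the slope is μN = 0.46 × 44.041 = 20.259 N.
Along the incline: F cos 25° − mg sin 25° − μN = ma, so 37.249 − 12.437 − 20.259 = 3 a, giving a = 1.5177 m/s².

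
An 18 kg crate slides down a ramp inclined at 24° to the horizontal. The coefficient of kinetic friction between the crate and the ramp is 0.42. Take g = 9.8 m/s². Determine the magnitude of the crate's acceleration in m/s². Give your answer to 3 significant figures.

0.226 m/s²

Resolving the weight along the incline: the component pulling the crate down the slope is mg sin 24° = 18 × 9.8 × 0.4067 = 71.742 N, and the normal force is N = mg cos 24° = 18 × 9.8 × 0.9135 = 161.141 N.
Kinetic friction acts up the slope with magnitude f = μN = 0.42 × 161.141 = 67.679 N.
Net force along the incline is 71.742 − 67.679 = 4.063 N, so a = 4.063 / 18 = 0.2257 m/s².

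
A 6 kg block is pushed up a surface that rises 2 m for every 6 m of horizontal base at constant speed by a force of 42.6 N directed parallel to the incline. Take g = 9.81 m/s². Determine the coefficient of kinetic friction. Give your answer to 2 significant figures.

At constant speed ΣF = 0 along the incline. The applied 42.6 N acts up the slope; the weight component mg sin 18.43° = 18.613 N and kinetic friction μN both act down the slope.
So 42.6 = 18.613 + μ × 55.839, giving μ = (42.6 − 18.613) / 55.839 = 0.4296.

0.43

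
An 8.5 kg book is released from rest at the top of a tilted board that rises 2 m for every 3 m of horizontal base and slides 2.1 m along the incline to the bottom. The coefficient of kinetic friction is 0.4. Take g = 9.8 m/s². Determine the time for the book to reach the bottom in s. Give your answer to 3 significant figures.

The weight component along the incline is mg sin 33.69° = 46.207 N and the normal force is N = mg cos 33.69° = 69.310 N.
Friction up the slope is f = μN = 0.4 × 69.310 = 27.724 N, so the net downslope force is 46.207 − 27.724 = 18.483 N and a = 18.483 / 8.5 = 2.1745 m/s².
Starting from rest, L = ½at², so t = √(2L/a) = √(2 × 2.1 / 2.1745) = 1.3898 s.

1.39 s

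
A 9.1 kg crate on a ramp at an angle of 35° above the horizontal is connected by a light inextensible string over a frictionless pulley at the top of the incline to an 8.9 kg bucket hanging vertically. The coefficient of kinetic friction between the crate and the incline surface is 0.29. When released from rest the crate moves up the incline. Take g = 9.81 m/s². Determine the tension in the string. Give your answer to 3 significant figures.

79.9 N

For the crate on the incline: the weight component along the slope is m₁g sin 35° = 9.1 × 9.81 × 0.5736 = 51.206 N and the normal force is N = m₁g cos 35° = 73.127 N.
Kinetic friction opposes the crate's motion up the incline: f = μN = 0.29 × 73.127 = 21.207 N acting down the slope.
Newton's second law for the crate (up-slope positive): T − 51.206 − 21.207 = 9.1 a. For the hanging bucket (downward positive): 8.9 × 9.81 − T = 8.9 a.
Adding the two equations eliminates T: 14.896 = 18 a, so a = 0.8276 m/s².
Then from the hanging bucket's equation, T = 8.9 × (9.81 − 0.8276) = 79.943 N.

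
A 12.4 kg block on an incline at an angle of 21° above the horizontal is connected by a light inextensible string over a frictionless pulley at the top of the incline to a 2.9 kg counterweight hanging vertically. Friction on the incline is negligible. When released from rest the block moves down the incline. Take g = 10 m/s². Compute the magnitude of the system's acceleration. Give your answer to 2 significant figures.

1.0 m/s²

For the block on the incline: the weight component along the slope is m₁g sin 21° = 12.4 × 10 × 0.3584 = 44.442 N and the normal force is N = m₁g cos 21° = 115.764 N.
Newton's second law for the block (down-slope positive): 44.442 − T = 12.4 a. For the hanging counterweight (upward positive): T − 2.9 × 10 = 2.9 a.
Adding the two equations eliminates T: 15.442 = 15.3 a, so a = 1.0093 m/s².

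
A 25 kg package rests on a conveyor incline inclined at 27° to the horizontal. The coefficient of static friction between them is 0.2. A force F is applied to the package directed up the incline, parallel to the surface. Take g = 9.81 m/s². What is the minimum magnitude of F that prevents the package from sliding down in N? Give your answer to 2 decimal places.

The normal force is N = mg cos 27° = 218.519 N. With F at its minimum the package is on the verge of sliding down, so static friction is at its maximum μ_s N = 0.2 × 218.519 = 43.704 N and acts up the slope.
Equilibrium along the incline: F + μ_s N = mg sin 27°, so F = 111.341 − 43.704 = 67.637 N.

67.64 N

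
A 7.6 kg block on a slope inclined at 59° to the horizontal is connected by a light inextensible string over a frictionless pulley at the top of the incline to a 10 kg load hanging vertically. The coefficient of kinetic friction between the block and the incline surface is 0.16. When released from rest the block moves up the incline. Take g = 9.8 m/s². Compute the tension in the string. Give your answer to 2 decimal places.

For the block on the incline: the weight component along the slope is m₁g sin 59° = 7.6 × 9.8 × 0.8572 = 63.844 N and the normal force is N = m₁g cos 59° = 38.360 N.
Kinetic friction opposes the block's motion up the incline: f = μN = 0.16 × 38.360 = 6.138 N acting down the slope.
Newton's second law for the block (up-slope positive): T − 63.844 − 6.138 = 7.6 a. For the hanging load (downward positive): 10 × 9.8 − T = 10 a.
Adding the two equations eliminates T: 28.018 = 17.6 a, so a = 1.5919 m/s².
Then from the hanging load's equation, T = 10 × (9.8 − 1.5919) = 82.081 N.

82.08 N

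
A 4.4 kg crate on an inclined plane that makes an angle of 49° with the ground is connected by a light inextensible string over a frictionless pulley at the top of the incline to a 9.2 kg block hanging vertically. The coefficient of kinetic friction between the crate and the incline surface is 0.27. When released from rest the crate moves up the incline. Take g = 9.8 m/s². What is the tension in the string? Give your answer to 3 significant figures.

56.4 N

For the crate on the incline: the weight component along the slope is m₁g sin 49° = 4.4 × 9.8 × 0.7547 = 32.543 N and the normal force is N = m₁g cos 49° = 28.289 N.
Kinetic friction opposes the crate's motion up the incline: f = μN = 0.27 × 28.289 = 7.638 N acting down the slope.
Newton's second law for the crate (up-slope positive): T − 32.543 − 7.638 = 4.4 a. For the hanging block (downward positive): 9.2 × 9.8 − T = 9.2 a.
Adding the two equations eliminates T: 49.979 = 13.6 a, so a = 3.6749 m/s².
Then from the hanging block's equation, T = 9.2 × (9.8 − 3.6749) = 56.351 N.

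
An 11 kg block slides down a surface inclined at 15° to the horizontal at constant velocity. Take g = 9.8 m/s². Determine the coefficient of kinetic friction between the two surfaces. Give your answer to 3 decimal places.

0.268

At constant velocity the net force along the incline is zero: mg sin 15° = μ mg cos 15°.
So μ = tan 15° = 0.2588 / 0.9659 = 0.2679.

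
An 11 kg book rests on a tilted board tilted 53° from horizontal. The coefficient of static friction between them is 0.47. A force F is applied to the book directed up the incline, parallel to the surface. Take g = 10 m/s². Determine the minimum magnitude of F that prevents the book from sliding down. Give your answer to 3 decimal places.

The normal force is N = mg cos 53° = 66.200 N. With F at its minimum the book is on the verge of sliding down, so static friction is at its maximum μ_s N = 0.47 × 66.200 = 31.114 N and acts up the slope.
Equilibrium along the incline: F + μ_s N = mg sin 53°, so F = 87.850 − 31.114 = 56.736 N.

56.736 N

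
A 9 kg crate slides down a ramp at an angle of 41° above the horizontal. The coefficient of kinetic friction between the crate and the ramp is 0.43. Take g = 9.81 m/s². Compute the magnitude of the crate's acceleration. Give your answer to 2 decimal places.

Resolving the weight along the incline: the component pulling the crate down the slope is mg sin 41° = 9 × 9.81 × 0.6561 = 57.927 N, and the normal force is N = mg cos 41° = 9 × 9.81 × 0.7547 = 66.632 N.
Kinetic friction acts up the slope with magnitude f = μN = 0.43 × 66.632 = 28.652 N.
Net force along the incline is 57.927 − 28.652 = 29.275 N, so a = 29.275 / 9 = 3.2528 m/s².

3.25 m/s²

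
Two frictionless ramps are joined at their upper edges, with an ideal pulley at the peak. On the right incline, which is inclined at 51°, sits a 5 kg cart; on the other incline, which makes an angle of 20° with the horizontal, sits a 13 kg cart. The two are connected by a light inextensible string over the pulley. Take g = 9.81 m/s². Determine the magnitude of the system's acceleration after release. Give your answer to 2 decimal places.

Resolve each weight along its own incline: the 5 kg mass has component 5 × 9.81 × sin 51° = 38.119 N down its slope, and the 13 kg mass has 13 × 9.81 × sin 20° = 43.618 N down its slope.
The 13 kg side's 43.618 N exceeds the other side's 38.119 N, so that mass slides down and the 5 kg mass slides up. Taking that direction as positive, Newton's second law for the whole system gives 43.618 − 38.119 = (5 + 13) a, so a = 5.499 / 18 = 0.3055 m/s².

0.31 m/s²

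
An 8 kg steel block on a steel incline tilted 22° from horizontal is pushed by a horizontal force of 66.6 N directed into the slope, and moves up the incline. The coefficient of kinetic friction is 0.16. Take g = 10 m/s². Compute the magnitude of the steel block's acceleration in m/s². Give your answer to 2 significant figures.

The horizontal push has components F cos 22° = 66.6 × 0.9272 = 61.752 N up the incline and F sin 22° = 66.6 × 0.3746 = 24.948 N pressing into the surface.
The normal force is therefore N = mg cos 22° + F sin 22° = 74.176 + 24.948 = 99.124 N, and kinetic friction down the slope is μN = 0.16 × 99.124 = 15.860 N.
Along the incline: F cos 22° − mg sin 22° − μN = ma, so 61.752 − 29.968 − 15.860 = 8 a, giving a = 1.9905 m/s².

2.0 m/s²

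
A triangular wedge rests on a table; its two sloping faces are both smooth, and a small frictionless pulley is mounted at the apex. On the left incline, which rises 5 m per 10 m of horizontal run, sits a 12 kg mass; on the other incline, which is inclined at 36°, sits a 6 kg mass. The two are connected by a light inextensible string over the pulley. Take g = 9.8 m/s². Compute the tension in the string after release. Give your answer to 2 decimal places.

Resolve each weight along its own incline: the 12 kg mass has component 12 × 9.8 × sin 26.57° = 52.592 N down its slope, and the 6 kg mass has 6 × 9.8 × sin 36° = 34.562 N down its slope.
The 12 kg side's 52.592 N exceeds the other side's 34.562 N, so that mass slides down and the 6 kg mass slides up. Taking that direction as positive, Newton's second law for the whole system gives 52.592 − 34.562 = (12 + 6) a, so a = 18.030 / 18 = 1.0017 m/s².
For the 6 kg mass (up-slope positive): T − 34.562 = 6 × 1.0017, so T = 40.572 N.

40.57 N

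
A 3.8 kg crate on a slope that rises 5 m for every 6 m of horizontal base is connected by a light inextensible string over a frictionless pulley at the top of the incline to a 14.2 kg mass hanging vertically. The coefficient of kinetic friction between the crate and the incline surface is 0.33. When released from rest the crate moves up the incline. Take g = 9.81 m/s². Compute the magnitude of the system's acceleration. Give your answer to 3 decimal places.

5.888 m/s²

For the crate on the incline: the weight component along the slope is m₁g sin 39.81° = 3.8 × 9.81 × 0.6402 = 23.865 N and the normal force is N = m₁g cos 39.81° = 28.638 N.
Kinetic friction opposes the crate's motion up the incline: f = μN = 0.33 × 28.638 = 9.451 N acting down the slope.
Newton's second law for the crate (up-slope positive): T − 23.865 − 9.451 = 3.8 a. For the hanging mass (downward positive): 14.2 × 9.81 − T = 14.2 a.
Adding the two equations eliminates T: 105.986 = 18 a, so a = 5.8881 m/s².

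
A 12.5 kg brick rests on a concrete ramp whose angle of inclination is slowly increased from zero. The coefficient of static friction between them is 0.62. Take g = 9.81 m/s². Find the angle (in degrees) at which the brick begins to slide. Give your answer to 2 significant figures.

32°

At the threshold of sliding, static friction is at its maximum μ_s N and exactly balances the weight component along the incline: mg sin θ = μ_s mg cos θ.
Hence tan θ = μ_s = 0.62, so θ = arctan(0.62) = 31.7989°.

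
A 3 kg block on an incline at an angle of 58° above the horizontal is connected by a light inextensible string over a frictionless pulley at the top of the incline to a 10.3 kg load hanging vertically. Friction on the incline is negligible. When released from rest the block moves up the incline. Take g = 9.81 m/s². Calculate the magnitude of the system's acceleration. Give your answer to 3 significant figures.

5.72 m/s²

For the block on the incline: the weight component along the slope is m₁g sin 58° = 3 × 9.81 × 0.8480 = 24.957 N and the normal force is N = m₁g cos 58° = 15.596 N.
Newton's second law for the block (up-slope positive): T − 24.957 = 3 a. For the hanging load (downward positive): 10.3 × 9.81 − T = 10.3 a.
Adding the two equations eliminates T: 76.086 = 13.3 a, so a = 5.7208 m/s².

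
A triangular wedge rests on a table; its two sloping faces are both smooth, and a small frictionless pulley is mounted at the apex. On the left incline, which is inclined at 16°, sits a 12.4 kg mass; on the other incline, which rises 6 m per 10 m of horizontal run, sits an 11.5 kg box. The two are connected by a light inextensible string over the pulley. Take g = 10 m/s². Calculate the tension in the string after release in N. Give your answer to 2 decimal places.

Resolve each weight along its own incline: the 12.4 kg mass has component 12.4 × 10 × sin 16° = 34.179 N down its slope, and the 11.5 kg mass has 11.5 × 10 × sin 30.96° = 59.167 N down its slope.
The 11.5 kg side's 59.167 N exceeds the other side's 34.179 N, so that mass slides down and the 12.4 kg mass slides up. Taking that direction as positive, Newton's second law for the whole system gives 59.167 − 34.179 = (12.4 + 11.5) a, so a = 24.988 / 23.9 = 1.0455 m/s².
For the 12.4 kg mass (up-slope positive): T − 34.179 = 12.4 × 1.0455, so T = 47.143 N.

47.14 N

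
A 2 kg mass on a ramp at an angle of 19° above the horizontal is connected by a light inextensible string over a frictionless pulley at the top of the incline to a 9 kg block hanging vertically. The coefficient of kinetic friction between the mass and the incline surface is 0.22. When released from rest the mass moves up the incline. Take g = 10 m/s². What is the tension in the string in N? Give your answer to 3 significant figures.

25.1 N

For the mass on the incline: the weight component along the slope is m₁g sin 19° = 2 × 10 × 0.3256 = 6.512 N and the normal force is N = m₁g cos 19° = 18.910 N.
Kinetic friction opposes the mass's motion up the incline: f = μN = 0.22 × 18.910 = 4.160 N acting down the slope.
Newton's second law for the mass (up-slope positive): T − 6.512 − 4.160 = 2 a. For the hanging block (downward positive): 9 × 10 − T = 9 a.
Adding the two equations eliminates T: 79.328 = 11 a, so a = 7.2116 m/s².
Then from the hanging block's equation, T = 9 × (10 − 7.2116) = 25.096 N.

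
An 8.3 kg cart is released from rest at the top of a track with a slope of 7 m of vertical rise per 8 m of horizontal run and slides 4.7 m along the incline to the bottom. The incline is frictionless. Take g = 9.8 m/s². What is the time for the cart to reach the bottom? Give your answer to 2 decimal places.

The weight component along the incline is mg sin 41.19° = 53.563 N and the normal force is N = mg cos 41.19° = 61.215 N.
With no friction, a = g sin 41.19° = 6.4533 m/s².
Starting from rest, L = ½at², so t = √(2L/a) = √(2 × 4.7 / 6.4533) = 1.2069 s.

1.21 s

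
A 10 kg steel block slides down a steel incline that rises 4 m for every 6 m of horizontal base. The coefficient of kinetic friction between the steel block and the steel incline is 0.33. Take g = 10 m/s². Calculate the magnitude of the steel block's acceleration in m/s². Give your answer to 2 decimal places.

2.80 m/s²

Resolving the weight along the incline: the component pulling the steel block down the slope is mg sin 33.69° = 10 × 10 × 0.5547 = 55.470 N, and the normal force is N = mg cos 33.69° = 10 × 10 × 0.8321 = 83.210 N.
Kinetic friction acts up the slope with magnitude f = μN = 0.33 × 83.210 = 27.459 N.
Net force along the incline is 55.470 − 27.459 = 28.011 N, so a = 28.011 / 10 = 2.8011 m/s².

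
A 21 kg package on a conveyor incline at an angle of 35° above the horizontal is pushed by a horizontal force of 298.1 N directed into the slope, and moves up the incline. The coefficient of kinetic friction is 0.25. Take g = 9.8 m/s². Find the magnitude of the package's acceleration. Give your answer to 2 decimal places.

The horizontal push has components F cos 35° = 298.1 × 0.8192 = 244.204 N up the incline and F sin 35° = 298.1 × 0.5736 = 170.990 N pressing into the surface.
The normal force is therefore N = mg cos 35° + F sin 35° = 168.591 + 170.990 = 339.581 N, and kinetic friction down the slope is μN = 0.25 × 339.581 = 84.895 N.
Along the incline: F cos 35° − mg sin 35° − μN = ma, so 244.204 − 118.047 − 84.895 = 21 a, giving a = 1.9649 m/s².

1.96 m/s²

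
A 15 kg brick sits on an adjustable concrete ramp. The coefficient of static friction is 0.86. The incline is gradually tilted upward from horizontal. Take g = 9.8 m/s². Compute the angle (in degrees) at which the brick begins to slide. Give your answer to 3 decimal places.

At the threshold of sliding, static friction is at its maximum μ_s N and exactly balances the weight component along the incline: mg sin θ = μ_s mg cos θ.
Hence tan θ = μ_s = 0.86, so θ = arctan(0.86) = 40.6955°.

40.696°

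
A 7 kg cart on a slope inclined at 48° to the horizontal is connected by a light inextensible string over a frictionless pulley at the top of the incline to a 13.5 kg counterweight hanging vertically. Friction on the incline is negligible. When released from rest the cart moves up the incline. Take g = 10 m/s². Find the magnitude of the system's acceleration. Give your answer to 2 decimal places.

For the cart on the incline: the weight component along the slope is m₁g sin 48° = 7 × 10 × 0.7431 = 52.017 N and the normal force is N = m₁g cos 48° = 46.839 N.
Newton's second law for the cart (up-slope positive): T − 52.017 = 7 a. For the hanging counterweight (downward positive): 13.5 × 10 − T = 13.5 a.
Adding the two equations eliminates T: 82.983 = 20.5 a, so a = 4.0480 m/s².

4.05 m/s²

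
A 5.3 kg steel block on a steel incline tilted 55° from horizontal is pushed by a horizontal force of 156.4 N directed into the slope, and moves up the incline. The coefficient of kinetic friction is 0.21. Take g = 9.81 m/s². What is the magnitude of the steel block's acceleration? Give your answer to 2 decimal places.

The horizontal push has components F cos 55° = 156.4 × 0.5736 = 89.711 N up the incline and F sin 55° = 156.4 × 0.8192 = 128.123 N pressing into the surface.
The normal force is therefore N = mg cos 55° + F sin 55° = 29.823 + 128.123 = 157.946 N, and kinetic friction down the slope is μN = 0.21 × 157.946 = 33.169 N.
Along the incline: F cos 55° − mg sin 55° − μN = ma, so 89.711 − 42.593 − 33.169 = 5.3 a, giving a = 2.6319 m/s².

2.63 m/s²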